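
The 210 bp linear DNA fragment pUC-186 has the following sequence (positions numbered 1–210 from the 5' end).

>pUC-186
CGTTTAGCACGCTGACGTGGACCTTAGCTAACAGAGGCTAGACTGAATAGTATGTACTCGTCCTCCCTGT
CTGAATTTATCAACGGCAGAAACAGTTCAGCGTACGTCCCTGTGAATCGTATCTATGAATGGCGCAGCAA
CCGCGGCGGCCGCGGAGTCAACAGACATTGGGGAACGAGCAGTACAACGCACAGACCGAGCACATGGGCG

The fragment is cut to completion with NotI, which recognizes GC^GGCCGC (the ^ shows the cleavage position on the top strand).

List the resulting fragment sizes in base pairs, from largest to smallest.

The NotI site (GCGGCCGC) starts at position 146.
NotI cuts after base 2 of each site, so after position 147.
Linear molecule, 1 cut → 2 fragments:
  1–147 → 147 bp
  148–210 → 63 bp
Sorted largest to smallest: 147, 63 bp.

147, 63 bp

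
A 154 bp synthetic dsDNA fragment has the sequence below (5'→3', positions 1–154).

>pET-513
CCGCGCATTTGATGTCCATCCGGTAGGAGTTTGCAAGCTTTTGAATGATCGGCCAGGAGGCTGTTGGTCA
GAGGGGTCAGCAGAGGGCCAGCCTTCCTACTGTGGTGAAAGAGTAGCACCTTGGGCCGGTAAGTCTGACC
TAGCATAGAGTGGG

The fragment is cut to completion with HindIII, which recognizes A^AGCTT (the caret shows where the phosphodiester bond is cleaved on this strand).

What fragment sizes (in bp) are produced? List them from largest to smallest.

The HindIII site (AAGCTT) starts at position 35.
HindIII cuts after the first base of each site, so after position 35.
Linear molecule, 1 cut → 2 fragments:
  1–35 → 35 bp
  36–154 → 119 bp
Sorted largest to smallest: 119, 35 bp.

119, 35 bp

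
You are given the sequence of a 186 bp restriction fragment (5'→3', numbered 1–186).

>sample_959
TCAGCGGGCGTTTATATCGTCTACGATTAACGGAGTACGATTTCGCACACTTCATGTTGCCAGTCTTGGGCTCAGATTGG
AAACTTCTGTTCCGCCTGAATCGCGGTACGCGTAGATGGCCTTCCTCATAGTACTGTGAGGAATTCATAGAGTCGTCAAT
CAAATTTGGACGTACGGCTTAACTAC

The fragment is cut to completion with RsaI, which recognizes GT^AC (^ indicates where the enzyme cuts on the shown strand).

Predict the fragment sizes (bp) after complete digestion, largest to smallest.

71, 41, 36, 25, 13 bp

RsaI sites (GTAC) start at positions 35, 106, 131, 172.
RsaI cuts after base 2 of each site, so after positions 36, 107, 132, 173.
Linear molecule, 4 cuts → 5 fragments:
  1–36 → 36 bp
  37–107 → 71 bp
  108–132 → 25 bp
  133–173 → 41 bp
  174–186 → 13 bp
Sorted largest to smallest: 71, 41, 36, 25, 13 bp.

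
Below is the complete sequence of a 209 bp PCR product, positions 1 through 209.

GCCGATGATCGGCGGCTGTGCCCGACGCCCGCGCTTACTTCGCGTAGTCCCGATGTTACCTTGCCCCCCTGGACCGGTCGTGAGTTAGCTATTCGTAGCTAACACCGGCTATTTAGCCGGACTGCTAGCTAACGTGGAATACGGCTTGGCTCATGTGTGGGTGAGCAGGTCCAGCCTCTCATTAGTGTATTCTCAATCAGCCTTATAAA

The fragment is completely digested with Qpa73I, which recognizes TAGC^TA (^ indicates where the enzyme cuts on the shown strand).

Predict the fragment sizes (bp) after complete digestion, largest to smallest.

89, 80, 30, 10 bp

Qpa73I sites (TAGCTA) start at positions 86, 96, 126.
Qpa73I cuts after base 4 of each site, so after positions 89, 99, 129.
Linear molecule, 3 cuts → 4 fragments:
  1–89 → 89 bp
  90–99 → 10 bp
  100–129 → 30 bp
  130–209 → 80 bp
Sorted largest to smallest: 89, 80, 30, 10 bp.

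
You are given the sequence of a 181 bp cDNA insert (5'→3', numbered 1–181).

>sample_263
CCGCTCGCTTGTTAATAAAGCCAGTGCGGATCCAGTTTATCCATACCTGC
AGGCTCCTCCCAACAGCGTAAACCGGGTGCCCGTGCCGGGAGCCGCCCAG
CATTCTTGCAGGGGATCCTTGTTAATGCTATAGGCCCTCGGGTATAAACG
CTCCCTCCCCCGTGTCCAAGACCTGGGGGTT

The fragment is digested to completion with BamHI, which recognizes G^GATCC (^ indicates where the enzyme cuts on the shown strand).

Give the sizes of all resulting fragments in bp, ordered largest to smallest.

BamHI sites (GGATCC) start at positions 28, 113.
BamHI cuts after the first base of each site, so after positions 28, 113.
Linear molecule, 2 cuts → 3 fragments:
  1–28 → 28 bp
  29–113 → 85 bp
  114–181 → 68 bp
Sorted largest to smallest: 85, 68, 28 bp.

85, 68, 28 bp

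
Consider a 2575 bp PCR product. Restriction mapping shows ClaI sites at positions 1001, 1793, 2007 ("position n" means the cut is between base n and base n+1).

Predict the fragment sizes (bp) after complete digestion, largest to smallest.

Linear molecule, 3 cuts → 4 fragments:
  1001 − 0 = 1001 bp
  1793 − 1001 = 792 bp
  2007 − 1793 = 214 bp
  2575 − 2007 = 568 bp
Sorted largest to smallest: 1001, 792, 568, 214 bp.

1001, 792, 568, 214 bp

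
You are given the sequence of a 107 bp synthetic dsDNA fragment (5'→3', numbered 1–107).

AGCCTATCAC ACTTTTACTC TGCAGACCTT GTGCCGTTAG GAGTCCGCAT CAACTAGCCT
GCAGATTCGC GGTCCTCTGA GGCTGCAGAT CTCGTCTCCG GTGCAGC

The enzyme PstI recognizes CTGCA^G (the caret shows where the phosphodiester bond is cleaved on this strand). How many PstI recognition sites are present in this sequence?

CTGCAG occurs starting at positions 20, 59, 83.
PstI cuts at 3 sites.

3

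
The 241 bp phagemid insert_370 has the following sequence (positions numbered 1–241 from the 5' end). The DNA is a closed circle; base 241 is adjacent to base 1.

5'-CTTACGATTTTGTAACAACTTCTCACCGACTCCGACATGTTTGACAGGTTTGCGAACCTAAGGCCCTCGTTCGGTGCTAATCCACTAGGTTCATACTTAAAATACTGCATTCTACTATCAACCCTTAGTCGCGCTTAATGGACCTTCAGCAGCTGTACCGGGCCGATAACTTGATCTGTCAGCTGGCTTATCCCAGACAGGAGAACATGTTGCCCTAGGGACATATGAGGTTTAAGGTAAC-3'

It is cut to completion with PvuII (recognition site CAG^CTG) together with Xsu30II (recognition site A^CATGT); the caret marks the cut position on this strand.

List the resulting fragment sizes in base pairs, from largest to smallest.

PvuII sites (CAGCTG) start at positions 150, 180.
PvuII cuts after base 3 of each site, so after positions 152, 182.
Xsu30II sites (ACATGT) start at positions 35, 205.
Xsu30II cuts after the first base of each site, so after positions 35, 205.
Combined cut positions: 35, 152, 182, 205.
Circular molecule, 4 cuts → 4 fragments:
  36–152 → 117 bp
  153–182 → 30 bp
  183–205 → 23 bp
  206–241 then 1–35 → 36 + 35 = 71 bp
Sorted largest to smallest: 117, 71, 30, 23 bp.

117, 71, 30, 23 bp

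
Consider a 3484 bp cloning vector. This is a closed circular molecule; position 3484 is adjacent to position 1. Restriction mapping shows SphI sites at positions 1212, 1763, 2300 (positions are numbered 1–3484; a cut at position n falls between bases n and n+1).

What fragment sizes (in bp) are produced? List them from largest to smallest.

Circular molecule, 3 cuts → 3 fragments:
  1763 − 1212 = 551 bp
  2300 − 1763 = 537 bp
  wrap: 3484 − 2300 + 1212 = 2396 bp
Sorted largest to smallest: 2396, 551, 537 bp.

2396, 551, 537 bp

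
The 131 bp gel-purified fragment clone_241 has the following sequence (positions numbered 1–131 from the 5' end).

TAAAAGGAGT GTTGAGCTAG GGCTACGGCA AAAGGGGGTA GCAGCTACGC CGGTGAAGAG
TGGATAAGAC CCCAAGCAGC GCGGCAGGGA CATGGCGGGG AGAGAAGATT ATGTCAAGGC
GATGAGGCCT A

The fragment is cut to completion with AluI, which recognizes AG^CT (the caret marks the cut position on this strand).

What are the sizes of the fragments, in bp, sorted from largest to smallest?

87, 28, 16 bp

AluI sites (AGCT) start at positions 15, 43.
AluI cuts after base 2 of each site, so after positions 16, 44.
Linear molecule, 2 cuts → 3 fragments:
  1–16 → 16 bp
  17–44 → 28 bp
  45–131 → 87 bp
Sorted largest to smallest: 87, 28, 16 bp.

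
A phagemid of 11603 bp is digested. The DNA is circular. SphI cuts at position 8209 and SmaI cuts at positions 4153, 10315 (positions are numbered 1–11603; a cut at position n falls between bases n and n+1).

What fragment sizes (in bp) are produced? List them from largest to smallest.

5441, 4056, 2106 bp

Combined cut positions (sorted): 4153, 8209, 10315.
Circular molecule, 3 cuts → 3 fragments:
  8209 − 4153 = 4056 bp
  10315 − 8209 = 2106 bp
  wrap: 11603 − 10315 + 4153 = 5441 bp
Sorted largest to smallest: 5441, 4056, 2106 bp.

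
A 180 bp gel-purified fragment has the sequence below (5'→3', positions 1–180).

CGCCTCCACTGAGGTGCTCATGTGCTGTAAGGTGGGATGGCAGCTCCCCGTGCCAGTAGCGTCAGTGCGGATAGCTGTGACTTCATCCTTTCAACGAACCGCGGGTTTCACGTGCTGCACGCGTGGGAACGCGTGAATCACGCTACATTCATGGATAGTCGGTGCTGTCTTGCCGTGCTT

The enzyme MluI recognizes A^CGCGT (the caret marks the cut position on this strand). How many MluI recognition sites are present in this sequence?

ACGCGT occurs starting at positions 119, 129.
MluI cuts at 2 sites.

2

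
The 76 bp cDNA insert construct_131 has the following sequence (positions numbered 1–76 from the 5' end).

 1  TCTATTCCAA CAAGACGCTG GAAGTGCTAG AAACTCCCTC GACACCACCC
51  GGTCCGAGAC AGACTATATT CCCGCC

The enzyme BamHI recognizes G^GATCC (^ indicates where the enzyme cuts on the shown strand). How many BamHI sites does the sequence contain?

0

No occurrence of GGATCC is present in the sequence.
BamHI does not cut: 0 sites.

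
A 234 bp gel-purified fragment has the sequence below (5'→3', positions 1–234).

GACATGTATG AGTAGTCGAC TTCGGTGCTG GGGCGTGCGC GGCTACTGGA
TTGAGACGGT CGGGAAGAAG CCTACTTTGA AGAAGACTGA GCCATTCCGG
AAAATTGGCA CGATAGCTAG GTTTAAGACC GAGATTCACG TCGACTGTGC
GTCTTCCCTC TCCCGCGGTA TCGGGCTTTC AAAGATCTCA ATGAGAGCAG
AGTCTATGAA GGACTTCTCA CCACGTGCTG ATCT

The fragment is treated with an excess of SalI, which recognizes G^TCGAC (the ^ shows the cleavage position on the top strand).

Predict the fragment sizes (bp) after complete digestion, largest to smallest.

125, 94, 15 bp

SalI sites (GTCGAC) start at positions 15, 140.
SalI cuts after the first base of each site, so after positions 15, 140.
Linear molecule, 2 cuts → 3 fragments:
  1–15 → 15 bp
  16–140 → 125 bp
  141–234 → 94 bp
Sorted largest to smallest: 125, 94, 15 bp.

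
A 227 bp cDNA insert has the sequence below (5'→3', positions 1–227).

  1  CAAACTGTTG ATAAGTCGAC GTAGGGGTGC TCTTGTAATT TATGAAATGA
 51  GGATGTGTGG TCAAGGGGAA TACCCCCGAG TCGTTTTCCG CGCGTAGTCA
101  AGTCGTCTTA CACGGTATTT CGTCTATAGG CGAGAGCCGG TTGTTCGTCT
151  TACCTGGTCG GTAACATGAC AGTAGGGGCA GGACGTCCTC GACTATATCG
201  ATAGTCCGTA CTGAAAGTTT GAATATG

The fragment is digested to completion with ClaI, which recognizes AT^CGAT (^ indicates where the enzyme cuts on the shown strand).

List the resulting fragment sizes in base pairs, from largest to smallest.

198, 29 bp

The ClaI site (ATCGAT) starts at position 197.
ClaI cuts after base 2 of each site, so after position 198.
Linear molecule, 1 cut → 2 fragments:
  1–198 → 198 bp
  199–227 → 29 bp
Sorted largest to smallest: 198, 29 bp.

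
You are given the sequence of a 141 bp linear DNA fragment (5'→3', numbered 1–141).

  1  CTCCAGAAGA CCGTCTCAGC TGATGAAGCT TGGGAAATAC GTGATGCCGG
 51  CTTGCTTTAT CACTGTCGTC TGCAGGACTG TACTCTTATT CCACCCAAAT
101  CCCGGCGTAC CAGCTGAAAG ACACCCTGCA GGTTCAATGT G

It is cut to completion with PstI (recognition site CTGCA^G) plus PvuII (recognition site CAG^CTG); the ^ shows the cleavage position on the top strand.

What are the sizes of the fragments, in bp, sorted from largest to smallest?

PstI sites (CTGCAG) start at positions 70, 126.
PstI cuts after base 5 of each site (before the last base), so after positions 74, 130.
PvuII sites (CAGCTG) start at positions 17, 111.
PvuII cuts after base 3 of each site, so after positions 19, 113.
Combined cut positions: 19, 74, 113, 130.
Linear molecule, 4 cuts → 5 fragments:
  1–19 → 19 bp
  20–74 → 55 bp
  75–113 → 39 bp
  114–130 → 17 bp
  131–141 → 11 bp
Sorted largest to smallest: 55, 39, 19, 17, 11 bp.

55, 39, 19, 17, 11 bp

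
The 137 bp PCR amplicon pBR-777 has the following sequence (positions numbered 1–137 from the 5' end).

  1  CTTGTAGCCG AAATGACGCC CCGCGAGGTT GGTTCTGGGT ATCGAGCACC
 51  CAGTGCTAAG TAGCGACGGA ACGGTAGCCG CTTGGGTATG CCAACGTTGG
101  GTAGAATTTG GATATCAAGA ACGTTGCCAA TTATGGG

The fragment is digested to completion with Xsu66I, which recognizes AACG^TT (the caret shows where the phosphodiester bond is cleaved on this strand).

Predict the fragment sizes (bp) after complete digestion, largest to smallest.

Xsu66I sites (AACGTT) start at positions 93, 120.
Xsu66I cuts after base 4 of each site, so after positions 96, 123.
Linear molecule, 2 cuts → 3 fragments:
  1–96 → 96 bp
  97–123 → 27 bp
  124–137 → 14 bp
Sorted largest to smallest: 96, 27, 14 bp.

96, 27, 14 bp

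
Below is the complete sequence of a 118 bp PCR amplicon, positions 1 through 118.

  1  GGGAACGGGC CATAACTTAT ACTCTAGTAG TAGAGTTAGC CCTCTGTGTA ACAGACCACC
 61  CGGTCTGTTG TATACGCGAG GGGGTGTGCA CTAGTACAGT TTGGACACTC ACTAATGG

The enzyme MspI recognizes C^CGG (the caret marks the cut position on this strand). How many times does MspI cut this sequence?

CCGG occurs starting at position 60.
MspI cuts at 1 site.

1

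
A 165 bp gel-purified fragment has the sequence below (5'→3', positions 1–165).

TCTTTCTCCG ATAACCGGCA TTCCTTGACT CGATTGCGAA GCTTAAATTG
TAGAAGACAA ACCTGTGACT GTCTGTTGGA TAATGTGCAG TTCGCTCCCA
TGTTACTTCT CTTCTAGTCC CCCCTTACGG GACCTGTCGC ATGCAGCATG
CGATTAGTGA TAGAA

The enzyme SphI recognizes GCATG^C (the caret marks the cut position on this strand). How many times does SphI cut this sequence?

2

GCATGC occurs starting at positions 139, 146.
SphI cuts at 2 sites.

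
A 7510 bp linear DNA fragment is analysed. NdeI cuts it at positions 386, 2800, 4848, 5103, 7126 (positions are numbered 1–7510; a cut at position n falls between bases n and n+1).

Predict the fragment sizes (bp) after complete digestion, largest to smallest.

Linear molecule, 5 cuts → 6 fragments:
  386 − 0 = 386 bp
  2800 − 386 = 2414 bp
  4848 − 2800 = 2048 bp
  5103 − 4848 = 255 bp
  7126 − 5103 = 2023 bp
  7510 − 7126 = 384 bp
Sorted largest to smallest: 2414, 2048, 2023, 386, 384, 255 bp.

2414, 2048, 2023, 386, 384, 255 bp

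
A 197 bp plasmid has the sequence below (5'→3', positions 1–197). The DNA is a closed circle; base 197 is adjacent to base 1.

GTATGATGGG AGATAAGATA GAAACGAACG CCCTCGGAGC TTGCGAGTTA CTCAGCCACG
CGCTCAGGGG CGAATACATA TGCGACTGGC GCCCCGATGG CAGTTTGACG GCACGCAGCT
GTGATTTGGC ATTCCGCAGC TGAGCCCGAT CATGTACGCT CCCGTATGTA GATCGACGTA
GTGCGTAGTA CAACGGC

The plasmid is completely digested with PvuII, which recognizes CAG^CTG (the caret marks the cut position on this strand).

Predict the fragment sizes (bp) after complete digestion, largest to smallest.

PvuII sites (CAGCTG) start at positions 116, 137.
PvuII cuts after base 3 of each site, so after positions 118, 139.
Circular molecule, 2 cuts → 2 fragments:
  119–139 → 21 bp
  140–197 then 1–118 → 58 + 118 = 176 bp
Sorted largest to smallest: 176, 21 bp.

176, 21 bp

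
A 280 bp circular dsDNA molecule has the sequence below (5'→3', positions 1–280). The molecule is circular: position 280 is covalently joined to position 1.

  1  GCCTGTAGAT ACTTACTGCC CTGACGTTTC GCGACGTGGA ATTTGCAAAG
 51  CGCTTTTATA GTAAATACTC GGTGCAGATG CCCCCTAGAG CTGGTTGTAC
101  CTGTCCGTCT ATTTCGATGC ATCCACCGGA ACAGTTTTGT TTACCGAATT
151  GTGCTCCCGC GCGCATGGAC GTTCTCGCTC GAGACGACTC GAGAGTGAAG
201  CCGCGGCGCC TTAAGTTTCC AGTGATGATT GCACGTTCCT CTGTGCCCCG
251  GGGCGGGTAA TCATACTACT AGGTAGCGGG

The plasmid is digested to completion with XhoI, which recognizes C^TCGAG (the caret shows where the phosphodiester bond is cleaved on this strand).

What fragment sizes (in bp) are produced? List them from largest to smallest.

XhoI sites (CTCGAG) start at positions 178, 188.
XhoI cuts after the first base of each site, so after positions 178, 188.
Circular molecule, 2 cuts → 2 fragments:
  179–188 → 10 bp
  189–280 then 1–178 → 92 + 178 = 270 bp
Sorted largest to smallest: 270, 10 bp.

270, 10 bp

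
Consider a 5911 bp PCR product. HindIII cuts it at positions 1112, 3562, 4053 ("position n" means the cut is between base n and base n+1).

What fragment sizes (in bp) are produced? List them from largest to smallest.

2450, 1858, 1112, 491 bp

Linear molecule, 3 cuts → 4 fragments:
  1112 − 0 = 1112 bp
  3562 − 1112 = 2450 bp
  4053 − 3562 = 491 bp
  5911 − 4053 = 1858 bp
Sorted largest to smallest: 2450, 1858, 1112, 491 bp.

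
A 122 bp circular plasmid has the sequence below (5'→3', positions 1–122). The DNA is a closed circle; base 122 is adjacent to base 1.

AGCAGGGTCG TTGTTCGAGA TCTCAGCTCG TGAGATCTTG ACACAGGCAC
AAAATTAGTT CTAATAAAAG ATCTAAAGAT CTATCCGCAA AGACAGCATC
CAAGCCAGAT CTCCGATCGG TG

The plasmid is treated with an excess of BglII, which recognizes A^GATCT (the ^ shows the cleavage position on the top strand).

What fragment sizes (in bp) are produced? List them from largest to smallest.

BglII sites (AGATCT) start at positions 18, 33, 69, 77, 107.
BglII cuts after the first base of each site, so after positions 18, 33, 69, 77, 107.
Circular molecule, 5 cuts → 5 fragments:
  19–33 → 15 bp
  34–69 → 36 bp
  70–77 → 8 bp
  78–107 → 30 bp
  108–122 then 1–18 → 15 + 18 = 33 bp
Sorted largest to smallest: 36, 33, 30, 15, 8 bp.

36, 33, 30, 15, 8 bp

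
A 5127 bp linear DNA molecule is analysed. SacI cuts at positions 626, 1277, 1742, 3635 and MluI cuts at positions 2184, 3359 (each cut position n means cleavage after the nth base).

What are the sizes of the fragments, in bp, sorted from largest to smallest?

1492, 1175, 651, 626, 465, 442, 276 bp

Combined cut positions (sorted): 626, 1277, 1742, 2184, 3359, 3635.
Linear molecule, 6 cuts → 7 fragments:
  626 − 0 = 626 bp
  1277 − 626 = 651 bp
  1742 − 1277 = 465 bp
  2184 − 1742 = 442 bp
  3359 − 2184 = 1175 bp
  3635 − 3359 = 276 bp
  5127 − 3635 = 1492 bp
Sorted largest to smallest: 1492, 1175, 651, 626, 465, 442, 276 bp.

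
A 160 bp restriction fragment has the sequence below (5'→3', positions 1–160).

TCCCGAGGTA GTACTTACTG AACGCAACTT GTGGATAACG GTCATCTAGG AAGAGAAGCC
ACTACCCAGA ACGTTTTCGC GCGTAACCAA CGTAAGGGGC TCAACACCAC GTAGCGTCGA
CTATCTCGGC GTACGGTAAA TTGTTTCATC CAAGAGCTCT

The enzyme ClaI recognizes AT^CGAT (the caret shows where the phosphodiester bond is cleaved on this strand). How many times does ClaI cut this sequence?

0

No occurrence of ATCGAT is present in the sequence.
ClaI does not cut: 0 sites.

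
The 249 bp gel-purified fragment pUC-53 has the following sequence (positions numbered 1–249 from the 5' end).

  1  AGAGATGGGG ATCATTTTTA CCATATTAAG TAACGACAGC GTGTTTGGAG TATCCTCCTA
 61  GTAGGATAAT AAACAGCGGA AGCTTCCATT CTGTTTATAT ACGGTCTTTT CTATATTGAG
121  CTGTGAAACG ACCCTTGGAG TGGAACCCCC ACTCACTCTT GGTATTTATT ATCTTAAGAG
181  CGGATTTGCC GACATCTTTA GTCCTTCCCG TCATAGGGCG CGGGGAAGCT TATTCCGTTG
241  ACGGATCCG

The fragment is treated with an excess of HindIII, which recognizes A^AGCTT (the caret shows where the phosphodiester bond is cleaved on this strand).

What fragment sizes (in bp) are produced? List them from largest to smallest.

HindIII sites (AAGCTT) start at positions 80, 226.
HindIII cuts after the first base of each site, so after positions 80, 226.
Linear molecule, 2 cuts → 3 fragments:
  1–80 → 80 bp
  81–226 → 146 bp
  227–249 → 23 bp
Sorted largest to smallest: 146, 80, 23 bp.

146, 80, 23 bp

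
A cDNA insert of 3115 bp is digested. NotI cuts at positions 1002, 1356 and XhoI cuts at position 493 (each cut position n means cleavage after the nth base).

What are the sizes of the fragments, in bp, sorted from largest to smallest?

1759, 509, 493, 354 bp

Combined cut positions (sorted): 493, 1002, 1356.
Linear molecule, 3 cuts → 4 fragments:
  493 − 0 = 493 bp
  1002 − 493 = 509 bp
  1356 − 1002 = 354 bp
  3115 − 1356 = 1759 bp
Sorted largest to smallest: 1759, 509, 493, 354 bp.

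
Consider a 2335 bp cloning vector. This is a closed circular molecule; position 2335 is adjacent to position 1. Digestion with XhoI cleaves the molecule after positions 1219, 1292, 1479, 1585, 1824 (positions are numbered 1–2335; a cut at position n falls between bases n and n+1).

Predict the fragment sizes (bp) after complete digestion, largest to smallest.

Circular molecule, 5 cuts → 5 fragments:
  1292 − 1219 = 73 bp
  1479 − 1292 = 187 bp
  1585 − 1479 = 106 bp
  1824 − 1585 = 239 bp
  wrap: 2335 − 1824 + 1219 = 1730 bp
Sorted largest to smallest: 1730, 239, 187, 106, 73 bp.

1730, 239, 187, 106, 73 bp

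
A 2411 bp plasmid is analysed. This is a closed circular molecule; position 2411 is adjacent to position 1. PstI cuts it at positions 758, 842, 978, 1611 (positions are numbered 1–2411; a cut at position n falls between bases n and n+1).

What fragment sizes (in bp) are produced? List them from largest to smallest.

Circular molecule, 4 cuts → 4 fragments:
  842 − 758 = 84 bp
  978 − 842 = 136 bp
  1611 − 978 = 633 bp
  wrap: 2411 − 1611 + 758 = 1558 bp
Sorted largest to smallest: 1558, 633, 136, 84 bp.

1558, 633, 136, 84 bp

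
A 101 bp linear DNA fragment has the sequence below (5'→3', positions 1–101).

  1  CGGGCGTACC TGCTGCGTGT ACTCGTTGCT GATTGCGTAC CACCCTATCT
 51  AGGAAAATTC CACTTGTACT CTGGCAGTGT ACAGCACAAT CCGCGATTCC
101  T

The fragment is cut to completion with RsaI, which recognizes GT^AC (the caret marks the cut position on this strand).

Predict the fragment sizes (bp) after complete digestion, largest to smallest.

RsaI sites (GTAC) start at positions 6, 19, 37, 66, 79.
RsaI cuts after base 2 of each site, so after positions 7, 20, 38, 67, 80.
Linear molecule, 5 cuts → 6 fragments:
  1–7 → 7 bp
  8–20 → 13 bp
  21–38 → 18 bp
  39–67 → 29 bp
  68–80 → 13 bp
  81–101 → 21 bp
Sorted largest to smallest: 29, 21, 18, 13, 13, 7 bp.

29, 21, 18, 13, 13, 7 bp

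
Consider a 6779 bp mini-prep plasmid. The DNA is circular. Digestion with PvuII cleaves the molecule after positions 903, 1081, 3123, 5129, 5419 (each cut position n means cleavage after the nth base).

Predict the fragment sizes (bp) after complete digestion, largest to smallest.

Circular molecule, 5 cuts → 5 fragments:
  1081 − 903 = 178 bp
  3123 − 1081 = 2042 bp
  5129 − 3123 = 2006 bp
  5419 − 5129 = 290 bp
  wrap: 6779 − 5419 + 903 = 2263 bp
Sorted largest to smallest: 2263, 2042, 2006, 290, 178 bp.

2263, 2042, 2006, 290, 178 bp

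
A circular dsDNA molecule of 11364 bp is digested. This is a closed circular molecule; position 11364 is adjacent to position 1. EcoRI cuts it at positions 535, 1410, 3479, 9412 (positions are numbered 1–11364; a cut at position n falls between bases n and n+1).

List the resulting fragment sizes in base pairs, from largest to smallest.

5933, 2487, 2069, 875 bp

Circular molecule, 4 cuts → 4 fragments:
  1410 − 535 = 875 bp
  3479 − 1410 = 2069 bp
  9412 − 3479 = 5933 bp
  wrap: 11364 − 9412 + 535 = 2487 bp
Sorted largest to smallest: 5933, 2487, 2069, 875 bp.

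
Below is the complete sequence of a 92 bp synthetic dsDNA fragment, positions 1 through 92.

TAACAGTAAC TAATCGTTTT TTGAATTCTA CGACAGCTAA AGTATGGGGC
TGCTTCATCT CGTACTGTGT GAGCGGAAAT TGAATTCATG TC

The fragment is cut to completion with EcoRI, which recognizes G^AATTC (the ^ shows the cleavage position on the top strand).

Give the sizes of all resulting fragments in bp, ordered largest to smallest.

EcoRI sites (GAATTC) start at positions 23, 82.
EcoRI cuts after the first base of each site, so after positions 23, 82.
Linear molecule, 2 cuts → 3 fragments:
  1–23 → 23 bp
  24–82 → 59 bp
  83–92 → 10 bp
Sorted largest to smallest: 59, 23, 10 bp.

59, 23, 10 bp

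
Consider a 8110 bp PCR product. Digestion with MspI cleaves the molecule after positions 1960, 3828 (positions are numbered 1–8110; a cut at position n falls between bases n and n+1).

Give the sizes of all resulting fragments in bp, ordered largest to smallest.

Linear molecule, 2 cuts → 3 fragments:
  1960 − 0 = 1960 bp
  3828 − 1960 = 1868 bp
  8110 − 3828 = 4282 bp
Sorted largest to smallest: 4282, 1960, 1868 bp.

4282, 1960, 1868 bp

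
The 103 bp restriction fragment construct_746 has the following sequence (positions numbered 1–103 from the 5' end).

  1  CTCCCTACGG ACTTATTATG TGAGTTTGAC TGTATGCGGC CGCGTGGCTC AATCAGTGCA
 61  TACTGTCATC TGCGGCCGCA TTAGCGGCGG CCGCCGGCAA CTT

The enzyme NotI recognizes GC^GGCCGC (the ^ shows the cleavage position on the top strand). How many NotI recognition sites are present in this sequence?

GCGGCCGC occurs starting at positions 36, 72, 87.
NotI cuts at 3 sites.

3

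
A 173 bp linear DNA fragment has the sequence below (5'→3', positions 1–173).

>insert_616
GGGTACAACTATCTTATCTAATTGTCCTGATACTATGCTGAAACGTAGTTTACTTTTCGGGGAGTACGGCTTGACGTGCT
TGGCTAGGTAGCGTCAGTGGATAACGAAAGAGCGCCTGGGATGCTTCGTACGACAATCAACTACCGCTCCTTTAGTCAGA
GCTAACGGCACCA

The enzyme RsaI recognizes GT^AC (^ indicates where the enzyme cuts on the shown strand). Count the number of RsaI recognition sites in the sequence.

GTAC occurs starting at positions 3, 64, 128.
RsaI cuts at 3 sites.

3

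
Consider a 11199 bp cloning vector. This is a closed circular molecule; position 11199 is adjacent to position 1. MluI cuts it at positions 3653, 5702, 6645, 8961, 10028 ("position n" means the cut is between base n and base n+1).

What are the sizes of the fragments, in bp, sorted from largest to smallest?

4824, 2316, 2049, 1067, 943 bp

Circular molecule, 5 cuts → 5 fragments:
  5702 − 3653 = 2049 bp
  6645 − 5702 = 943 bp
  8961 − 6645 = 2316 bp
  10028 − 8961 = 1067 bp
  wrap: 11199 − 10028 + 3653 = 4824 bp
Sorted largest to smallest: 4824, 2316, 2049, 1067, 943 bp.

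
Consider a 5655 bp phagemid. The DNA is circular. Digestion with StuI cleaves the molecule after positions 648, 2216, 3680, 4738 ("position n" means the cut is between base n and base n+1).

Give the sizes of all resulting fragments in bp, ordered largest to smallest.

1568, 1565, 1464, 1058 bp

Circular molecule, 4 cuts → 4 fragments:
  2216 − 648 = 1568 bp
  3680 − 2216 = 1464 bp
  4738 − 3680 = 1058 bp
  wrap: 5655 − 4738 + 648 = 1565 bp
Sorted largest to smallest: 1568, 1565, 1464, 1058 bp.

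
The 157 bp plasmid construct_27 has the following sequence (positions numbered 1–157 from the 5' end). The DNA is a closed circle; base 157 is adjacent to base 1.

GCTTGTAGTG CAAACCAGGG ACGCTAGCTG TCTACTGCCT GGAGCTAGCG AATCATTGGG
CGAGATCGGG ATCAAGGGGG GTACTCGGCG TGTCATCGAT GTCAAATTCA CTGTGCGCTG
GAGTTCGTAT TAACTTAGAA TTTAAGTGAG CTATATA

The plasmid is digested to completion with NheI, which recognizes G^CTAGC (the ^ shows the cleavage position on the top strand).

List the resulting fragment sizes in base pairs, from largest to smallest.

NheI sites (GCTAGC) start at positions 23, 44.
NheI cuts after the first base of each site, so after positions 23, 44.
Circular molecule, 2 cuts → 2 fragments:
  24–44 → 21 bp
  45–157 then 1–23 → 113 + 23 = 136 bp
Sorted largest to smallest: 136, 21 bp.

136, 21 bp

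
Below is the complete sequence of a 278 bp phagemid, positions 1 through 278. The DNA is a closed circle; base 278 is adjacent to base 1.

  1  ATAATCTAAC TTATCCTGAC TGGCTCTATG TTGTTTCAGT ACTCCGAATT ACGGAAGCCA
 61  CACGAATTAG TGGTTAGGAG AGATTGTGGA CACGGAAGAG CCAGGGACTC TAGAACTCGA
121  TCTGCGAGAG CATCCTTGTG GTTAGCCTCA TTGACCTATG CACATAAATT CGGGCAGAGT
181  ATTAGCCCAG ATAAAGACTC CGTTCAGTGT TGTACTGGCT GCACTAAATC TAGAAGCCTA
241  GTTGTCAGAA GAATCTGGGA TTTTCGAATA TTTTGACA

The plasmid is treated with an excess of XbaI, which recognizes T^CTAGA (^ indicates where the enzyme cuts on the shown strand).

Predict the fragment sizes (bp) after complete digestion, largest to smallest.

158, 120 bp

XbaI sites (TCTAGA) start at positions 109, 229.
XbaI cuts after the first base of each site, so after positions 109, 229.
Circular molecule, 2 cuts → 2 fragments:
  110–229 → 120 bp
  230–278 then 1–109 → 49 + 109 = 158 bp
Sorted largest to smallest: 158, 120 bp.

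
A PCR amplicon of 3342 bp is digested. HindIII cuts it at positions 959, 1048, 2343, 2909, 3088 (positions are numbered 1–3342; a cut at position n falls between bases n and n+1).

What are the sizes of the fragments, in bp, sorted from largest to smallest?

1295, 959, 566, 254, 179, 89 bp

Linear molecule, 5 cuts → 6 fragments:
  959 − 0 = 959 bp
  1048 − 959 = 89 bp
  2343 − 1048 = 1295 bp
  2909 − 2343 = 566 bp
  3088 − 2909 = 179 bp
  3342 − 3088 = 254 bp
Sorted largest to smallest: 1295, 959, 566, 254, 179, 89 bp.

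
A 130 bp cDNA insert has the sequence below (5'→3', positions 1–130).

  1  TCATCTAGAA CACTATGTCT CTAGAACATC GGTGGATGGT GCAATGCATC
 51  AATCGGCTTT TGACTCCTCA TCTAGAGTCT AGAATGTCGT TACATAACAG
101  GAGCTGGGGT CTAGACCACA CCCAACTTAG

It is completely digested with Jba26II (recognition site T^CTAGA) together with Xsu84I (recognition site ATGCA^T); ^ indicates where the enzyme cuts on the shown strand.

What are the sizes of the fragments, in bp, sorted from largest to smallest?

Jba26II sites (TCTAGA) start at positions 4, 20, 71, 78, 110.
Jba26II cuts after the first base of each site, so after positions 4, 20, 71, 78, 110.
The Xsu84I site (ATGCAT) starts at position 44.
Xsu84I cuts after base 5 of each site (before the last base), so after position 48.
Combined cut positions: 4, 20, 48, 71, 78, 110.
Linear molecule, 6 cuts → 7 fragments:
  1–4 → 4 bp
  5–20 → 16 bp
  21–48 → 28 bp
  49–71 → 23 bp
  72–78 → 7 bp
  79–110 → 32 bp
  111–130 → 20 bp
Sorted largest to smallest: 32, 28, 23, 20, 16, 7, 4 bp.

32, 28, 23, 20, 16, 7, 4 bp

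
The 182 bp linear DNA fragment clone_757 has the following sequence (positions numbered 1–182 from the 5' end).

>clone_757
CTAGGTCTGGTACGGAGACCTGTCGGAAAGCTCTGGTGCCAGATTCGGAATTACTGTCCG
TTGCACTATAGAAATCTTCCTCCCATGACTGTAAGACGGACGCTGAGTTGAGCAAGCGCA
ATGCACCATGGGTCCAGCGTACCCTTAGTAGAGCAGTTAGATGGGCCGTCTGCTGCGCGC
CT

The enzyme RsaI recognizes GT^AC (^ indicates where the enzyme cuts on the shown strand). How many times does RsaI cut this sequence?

GTAC occurs starting at positions 10, 139.
RsaI cuts at 2 sites.

2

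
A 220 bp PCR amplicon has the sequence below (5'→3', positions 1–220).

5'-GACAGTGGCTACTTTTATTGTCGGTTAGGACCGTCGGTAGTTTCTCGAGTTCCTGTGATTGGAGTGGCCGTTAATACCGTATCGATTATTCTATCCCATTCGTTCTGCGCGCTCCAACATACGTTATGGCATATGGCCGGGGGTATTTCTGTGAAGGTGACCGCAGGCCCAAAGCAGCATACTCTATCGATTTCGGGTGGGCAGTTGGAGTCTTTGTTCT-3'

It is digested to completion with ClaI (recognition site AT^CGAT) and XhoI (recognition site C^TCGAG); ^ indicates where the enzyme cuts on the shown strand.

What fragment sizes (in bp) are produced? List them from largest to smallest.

105, 44, 38, 33 bp

ClaI sites (ATCGAT) start at positions 81, 186.
ClaI cuts after base 2 of each site, so after positions 82, 187.
The XhoI site (CTCGAG) starts at position 44.
XhoI cuts after the first base of each site, so after position 44.
Combined cut positions: 44, 82, 187.
Linear molecule, 3 cuts → 4 fragments:
  1–44 → 44 bp
  45–82 → 38 bp
  83–187 → 105 bp
  188–220 → 33 bp
Sorted largest to smallest: 105, 44, 38, 33 bp.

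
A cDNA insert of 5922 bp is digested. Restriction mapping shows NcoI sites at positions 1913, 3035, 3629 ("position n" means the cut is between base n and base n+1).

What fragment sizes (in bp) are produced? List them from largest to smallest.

Linear molecule, 3 cuts → 4 fragments:
  1913 − 0 = 1913 bp
  3035 − 1913 = 1122 bp
  3629 − 3035 = 594 bp
  5922 − 3629 = 2293 bp
Sorted largest to smallest: 2293, 1913, 1122, 594 bp.

2293, 1913, 1122, 594 bp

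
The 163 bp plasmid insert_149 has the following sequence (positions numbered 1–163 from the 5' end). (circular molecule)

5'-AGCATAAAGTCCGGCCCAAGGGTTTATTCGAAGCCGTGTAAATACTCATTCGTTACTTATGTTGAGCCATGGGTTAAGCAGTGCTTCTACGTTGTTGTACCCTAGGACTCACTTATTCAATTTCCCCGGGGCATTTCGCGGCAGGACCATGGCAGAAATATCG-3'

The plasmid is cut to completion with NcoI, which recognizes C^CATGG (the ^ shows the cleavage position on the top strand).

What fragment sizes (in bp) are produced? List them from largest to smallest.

83, 80 bp

NcoI sites (CCATGG) start at positions 67, 147.
NcoI cuts after the first base of each site, so after positions 67, 147.
Circular molecule, 2 cuts → 2 fragments:
  68–147 → 80 bp
  148–163 then 1–67 → 16 + 67 = 83 bp
Sorted largest to smallest: 83, 80 bp.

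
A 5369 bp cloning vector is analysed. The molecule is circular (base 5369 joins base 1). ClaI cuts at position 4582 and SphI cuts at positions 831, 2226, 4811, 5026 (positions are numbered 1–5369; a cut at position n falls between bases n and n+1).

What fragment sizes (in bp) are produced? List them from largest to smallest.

2356, 1395, 1174, 229, 215 bp

Combined cut positions (sorted): 831, 2226, 4582, 4811, 5026.
Circular molecule, 5 cuts → 5 fragments:
  2226 − 831 = 1395 bp
  4582 − 2226 = 2356 bp
  4811 − 4582 = 229 bp
  5026 − 4811 = 215 bp
  wrap: 5369 − 5026 + 831 = 1174 bp
Sorted largest to smallest: 2356, 1395, 1174, 229, 215 bp.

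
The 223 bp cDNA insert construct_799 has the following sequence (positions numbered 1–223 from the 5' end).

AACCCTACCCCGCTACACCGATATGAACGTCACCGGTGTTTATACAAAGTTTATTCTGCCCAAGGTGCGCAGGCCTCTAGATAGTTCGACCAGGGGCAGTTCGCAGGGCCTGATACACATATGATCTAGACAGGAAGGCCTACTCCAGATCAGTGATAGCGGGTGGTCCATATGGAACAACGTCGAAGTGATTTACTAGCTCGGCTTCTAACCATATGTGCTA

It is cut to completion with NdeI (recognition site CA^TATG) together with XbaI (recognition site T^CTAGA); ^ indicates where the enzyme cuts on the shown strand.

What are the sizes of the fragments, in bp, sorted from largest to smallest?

76, 45, 44, 43, 9, 6 bp

NdeI sites (CATATG) start at positions 118, 169, 213.
NdeI cuts after base 2 of each site, so after positions 119, 170, 214.
XbaI sites (TCTAGA) start at positions 76, 125.
XbaI cuts after the first base of each site, so after positions 76, 125.
Combined cut positions: 76, 119, 125, 170, 214.
Linear molecule, 5 cuts → 6 fragments:
  1–76 → 76 bp
  77–119 → 43 bp
  120–125 → 6 bp
  126–170 → 45 bp
  171–214 → 44 bp
  215–223 → 9 bp
Sorted largest to smallest: 76, 45, 44, 43, 9, 6 bp.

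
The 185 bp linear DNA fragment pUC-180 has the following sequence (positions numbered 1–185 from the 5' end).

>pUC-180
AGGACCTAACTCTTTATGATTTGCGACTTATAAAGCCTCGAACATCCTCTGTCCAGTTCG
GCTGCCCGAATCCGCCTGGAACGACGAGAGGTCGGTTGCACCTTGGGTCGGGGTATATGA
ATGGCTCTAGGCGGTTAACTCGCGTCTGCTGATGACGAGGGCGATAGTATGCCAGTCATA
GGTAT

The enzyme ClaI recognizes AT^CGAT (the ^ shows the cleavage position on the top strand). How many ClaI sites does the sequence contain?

No occurrence of ATCGAT is present in the sequence.
ClaI does not cut: 0 sites.

0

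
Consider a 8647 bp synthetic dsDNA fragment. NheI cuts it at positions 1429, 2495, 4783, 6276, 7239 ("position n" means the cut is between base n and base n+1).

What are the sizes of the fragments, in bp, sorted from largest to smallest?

Linear molecule, 5 cuts → 6 fragments:
  1429 − 0 = 1429 bp
  2495 − 1429 = 1066 bp
  4783 − 2495 = 2288 bp
  6276 − 4783 = 1493 bp
  7239 − 6276 = 963 bp
  8647 − 7239 = 1408 bp
Sorted largest to smallest: 2288, 1493, 1429, 1408, 1066, 963 bp.

2288, 1493, 1429, 1408, 1066, 963 bp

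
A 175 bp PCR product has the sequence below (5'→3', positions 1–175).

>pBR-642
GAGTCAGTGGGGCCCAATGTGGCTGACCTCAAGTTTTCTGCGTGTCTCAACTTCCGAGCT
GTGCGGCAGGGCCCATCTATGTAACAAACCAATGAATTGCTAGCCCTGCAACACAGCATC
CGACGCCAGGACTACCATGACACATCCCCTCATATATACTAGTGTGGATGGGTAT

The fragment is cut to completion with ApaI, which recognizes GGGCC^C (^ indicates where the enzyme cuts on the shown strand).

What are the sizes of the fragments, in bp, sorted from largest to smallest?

102, 59, 14 bp

ApaI sites (GGGCCC) start at positions 10, 69.
ApaI cuts after base 5 of each site (before the last base), so after positions 14, 73.
Linear molecule, 2 cuts → 3 fragments:
  1–14 → 14 bp
  15–73 → 59 bp
  74–175 → 102 bp
Sorted largest to smallest: 102, 59, 14 bp.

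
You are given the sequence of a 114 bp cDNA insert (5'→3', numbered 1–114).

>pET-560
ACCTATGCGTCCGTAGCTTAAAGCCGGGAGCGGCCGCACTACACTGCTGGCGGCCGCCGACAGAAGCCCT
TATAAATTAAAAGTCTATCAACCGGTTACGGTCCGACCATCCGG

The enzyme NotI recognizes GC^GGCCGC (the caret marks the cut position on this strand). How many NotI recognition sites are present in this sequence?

GCGGCCGC occurs starting at positions 30, 50.
NotI cuts at 2 sites.

2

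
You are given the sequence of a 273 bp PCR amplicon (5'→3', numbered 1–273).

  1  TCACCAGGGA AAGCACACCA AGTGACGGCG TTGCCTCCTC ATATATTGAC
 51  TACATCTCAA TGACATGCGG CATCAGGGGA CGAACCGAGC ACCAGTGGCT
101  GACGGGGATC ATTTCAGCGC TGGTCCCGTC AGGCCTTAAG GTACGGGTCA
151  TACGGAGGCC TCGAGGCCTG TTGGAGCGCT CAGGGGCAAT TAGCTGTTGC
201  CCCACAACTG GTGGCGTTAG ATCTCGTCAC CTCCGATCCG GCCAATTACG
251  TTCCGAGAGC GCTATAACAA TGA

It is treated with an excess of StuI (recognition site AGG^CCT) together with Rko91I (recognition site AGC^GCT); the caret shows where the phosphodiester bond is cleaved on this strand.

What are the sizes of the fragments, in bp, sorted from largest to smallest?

118, 83, 25, 15, 13, 11, 8 bp

StuI sites (AGGCCT) start at positions 131, 156, 164.
StuI cuts after base 3 of each site, so after positions 133, 158, 166.
Rko91I sites (AGCGCT) start at positions 116, 175, 258.
Rko91I cuts after base 3 of each site, so after positions 118, 177, 260.
Combined cut positions: 118, 133, 158, 166, 177, 260.
Linear molecule, 6 cuts → 7 fragments:
  1–118 → 118 bp
  119–133 → 15 bp
  134–158 → 25 bp
  159–166 → 8 bp
  167–177 → 11 bp
  178–260 → 83 bp
  261–273 → 13 bp
Sorted largest to smallest: 118, 83, 25, 15, 13, 11, 8 bp.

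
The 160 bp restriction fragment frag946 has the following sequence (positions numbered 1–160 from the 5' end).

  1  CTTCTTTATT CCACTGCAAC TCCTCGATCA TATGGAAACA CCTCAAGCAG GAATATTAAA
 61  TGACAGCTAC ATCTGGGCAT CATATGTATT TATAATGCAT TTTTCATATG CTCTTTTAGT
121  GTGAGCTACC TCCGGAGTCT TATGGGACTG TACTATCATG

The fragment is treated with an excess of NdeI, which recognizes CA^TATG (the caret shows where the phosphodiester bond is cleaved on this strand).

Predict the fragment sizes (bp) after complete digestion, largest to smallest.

54, 52, 30, 24 bp

NdeI sites (CATATG) start at positions 29, 81, 105.
NdeI cuts after base 2 of each site, so after positions 30, 82, 106.
Linear molecule, 3 cuts → 4 fragments:
  1–30 → 30 bp
  31–82 → 52 bp
  83–106 → 24 bp
  107–160 → 54 bp
Sorted largest to smallest: 54, 52, 30, 24 bp.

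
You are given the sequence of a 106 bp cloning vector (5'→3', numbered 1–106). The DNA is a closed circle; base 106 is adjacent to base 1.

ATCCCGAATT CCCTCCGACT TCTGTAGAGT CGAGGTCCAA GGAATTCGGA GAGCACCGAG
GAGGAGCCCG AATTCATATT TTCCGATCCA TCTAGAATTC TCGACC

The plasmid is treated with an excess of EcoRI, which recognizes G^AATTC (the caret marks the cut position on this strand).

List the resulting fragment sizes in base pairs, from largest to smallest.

36, 28, 25, 17 bp

EcoRI sites (GAATTC) start at positions 6, 42, 70, 95.
EcoRI cuts after the first base of each site, so after positions 6, 42, 70, 95.
Circular molecule, 4 cuts → 4 fragments:
  7–42 → 36 bp
  43–70 → 28 bp
  71–95 → 25 bp
  96–106 then 1–6 → 11 + 6 = 17 bp
Sorted largest to smallest: 36, 28, 25, 17 bp.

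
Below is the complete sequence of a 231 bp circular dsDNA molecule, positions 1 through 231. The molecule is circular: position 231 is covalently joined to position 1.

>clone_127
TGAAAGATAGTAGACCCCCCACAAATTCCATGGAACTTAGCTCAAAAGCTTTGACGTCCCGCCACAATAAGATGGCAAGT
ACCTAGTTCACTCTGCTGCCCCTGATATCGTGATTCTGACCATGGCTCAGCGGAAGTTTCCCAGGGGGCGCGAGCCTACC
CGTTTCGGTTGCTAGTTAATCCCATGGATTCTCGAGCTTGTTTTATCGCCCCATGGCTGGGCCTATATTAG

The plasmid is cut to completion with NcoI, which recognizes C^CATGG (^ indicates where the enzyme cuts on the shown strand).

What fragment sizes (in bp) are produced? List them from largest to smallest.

NcoI sites (CCATGG) start at positions 28, 120, 182, 211.
NcoI cuts after the first base of each site, so after positions 28, 120, 182, 211.
Circular molecule, 4 cuts → 4 fragments:
  29–120 → 92 bp
  121–182 → 62 bp
  183–211 → 29 bp
  212–231 then 1–28 → 20 + 28 = 48 bp
Sorted largest to smallest: 92, 62, 48, 29 bp.

92, 62, 48, 29 bp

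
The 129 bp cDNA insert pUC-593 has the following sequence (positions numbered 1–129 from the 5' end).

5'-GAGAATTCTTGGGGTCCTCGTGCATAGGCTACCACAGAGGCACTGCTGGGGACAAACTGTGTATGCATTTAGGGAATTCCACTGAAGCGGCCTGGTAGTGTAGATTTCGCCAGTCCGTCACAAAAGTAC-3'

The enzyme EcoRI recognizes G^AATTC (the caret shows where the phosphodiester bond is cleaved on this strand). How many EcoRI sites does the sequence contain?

GAATTC occurs starting at positions 3, 74.
EcoRI cuts at 2 sites.

2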